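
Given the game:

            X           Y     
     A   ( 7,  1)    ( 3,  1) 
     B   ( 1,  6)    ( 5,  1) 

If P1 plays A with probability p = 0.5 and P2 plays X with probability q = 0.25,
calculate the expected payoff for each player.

E[P1] = 4.0, E[P2] = 1.625

Work:
E[P1] = p·q·π₁(A,X) + p·(1-q)·π₁(A,Y) + (1-p)·q·π₁(B,X) + (1-p)·(1-q)·π₁(B,Y)
= 0.5·0.25·7 + 0.5·0.75·3 + 0.5·0.25·1 + 0.5·0.75·5
= 4.0

E[P2] = 1.625 (similar calculation)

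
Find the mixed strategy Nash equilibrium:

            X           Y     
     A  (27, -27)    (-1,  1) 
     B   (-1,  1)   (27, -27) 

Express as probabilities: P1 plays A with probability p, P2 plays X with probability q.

p = 0.5, q = 0.5

Work:
Find probabilities that make opponent indifferent:
P2 chooses q to make P1 indifferent between A and B
P1 chooses p to make P2 indifferent between X and Y
Mixed NE: P1 plays (A: 0.5, B: 0.5), P2 plays (X: 0.5, Y: 0.5)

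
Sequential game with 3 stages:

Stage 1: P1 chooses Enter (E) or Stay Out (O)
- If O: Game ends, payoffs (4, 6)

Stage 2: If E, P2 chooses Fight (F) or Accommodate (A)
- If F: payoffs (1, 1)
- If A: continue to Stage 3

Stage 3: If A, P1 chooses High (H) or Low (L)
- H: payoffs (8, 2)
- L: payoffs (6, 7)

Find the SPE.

SPE: (E, A, H); Outcome (8, 2)

Work:
Stage 3: P1 chooses H (8 vs 6)
Stage 2: P2: F->1, A->2 (anticipating H). Choose A
Stage 1: P1: O->4, E->8 (anticipating A, H). Choose E
SPE path: E -> A -> H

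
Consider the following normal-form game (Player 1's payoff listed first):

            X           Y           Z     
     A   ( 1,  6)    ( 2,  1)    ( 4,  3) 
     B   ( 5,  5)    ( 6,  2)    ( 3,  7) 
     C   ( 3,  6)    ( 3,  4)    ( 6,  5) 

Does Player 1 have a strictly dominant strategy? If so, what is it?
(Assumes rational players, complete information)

No strictly dominant strategy exists for Player 1

Work:
A strategy strictly dominates another if it gives a strictly higher payoff against every opponent action. Compare each pair of P1's strategies column-by-column:
  A vs B: [1 vs 5, 2 vs 6, 4 vs 3] → A does not strictly dominate B (column X: 1 ≤ 5)
  A vs C: [1 vs 3, 2 vs 3, 4 vs 6] → A does not strictly dominate C (column X: 1 ≤ 3)
  B vs A: [5 vs 1, 6 vs 2, 3 vs 4] → B does not strictly dominate A (column Z: 3 ≤ 4)
  B vs C: [5 vs 3, 6 vs 3, 3 vs 6] → B does not strictly dominate C (column Z: 3 ≤ 6)
  C vs A: [3 vs 1, 3 vs 2, 6 vs 4] → C strictly dominates A
  C vs B: [3 vs 5, 3 vs 6, 6 vs 3] → C does not strictly dominate B (column X: 3 ≤ 5)
No single strategy strictly dominates all others → no strictly dominant strategy.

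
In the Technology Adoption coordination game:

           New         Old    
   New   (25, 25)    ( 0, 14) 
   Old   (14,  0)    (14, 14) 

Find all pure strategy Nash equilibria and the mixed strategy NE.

Pure NE: (New, New) and (Old, Old); Mixed NE: p = 0.56, q = 0.56

Work:
Check pure NE:
(New, New): (25, 25) - no unilateral deviation beneficial
(Old, Old): (14, 14) - no unilateral deviation beneficial
Mixed NE: P1 plays New with p = 0.56, P2 plays New with q = 0.56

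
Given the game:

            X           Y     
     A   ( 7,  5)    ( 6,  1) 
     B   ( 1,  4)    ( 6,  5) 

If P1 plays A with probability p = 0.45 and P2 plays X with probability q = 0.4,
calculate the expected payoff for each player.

E[P1] = 5.08, E[P2] = 3.7

Work:
E[P1] = p·q·π₁(A,X) + p·(1-q)·π₁(A,Y) + (1-p)·q·π₁(B,X) + (1-p)·(1-q)·π₁(B,Y)
= 0.45·0.4·7 + 0.45·0.6·6 + 0.55·0.4·1 + 0.55·0.6·6
= 5.08

E[P2] = 3.7 (similar calculation)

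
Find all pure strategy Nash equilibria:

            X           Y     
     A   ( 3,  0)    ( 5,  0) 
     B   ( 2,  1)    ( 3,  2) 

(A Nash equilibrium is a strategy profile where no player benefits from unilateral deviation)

Nash equilibrium: (A, X), (A, Y)

Work:
Best responses:
  P1 vs X: payoffs [3, 2] → best response A (payoff 3)
  P1 vs Y: payoffs [5, 3] → best response A (payoff 5)
  P2 vs A: payoffs [0, 0] → best response X/Y (payoff 0)
  P2 vs B: payoffs [1, 2] → best response Y (payoff 2)
Mutual best responses: (A,X), (A,Y) → Nash equilibria.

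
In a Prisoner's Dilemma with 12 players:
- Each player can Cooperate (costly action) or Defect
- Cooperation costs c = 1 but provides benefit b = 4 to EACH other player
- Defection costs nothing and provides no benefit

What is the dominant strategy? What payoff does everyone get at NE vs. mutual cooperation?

Dominant: Defect; NE payoff = 0; Coop payoff = 43

Work:
Defect dominates (saves cost c = 1, benefit to others is external)
NE: All defect → everyone gets 0
If all cooperate: each receives (11)×4 - 1 = 43
Social dilemma: 43 > 0 but NE gives 0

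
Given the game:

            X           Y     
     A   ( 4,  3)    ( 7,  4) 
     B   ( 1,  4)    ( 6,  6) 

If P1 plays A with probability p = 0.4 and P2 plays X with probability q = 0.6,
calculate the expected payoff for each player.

E[P1] = 3.88, E[P2] = 4.24

Work:
E[P1] = p·q·π₁(A,X) + p·(1-q)·π₁(A,Y) + (1-p)·q·π₁(B,X) + (1-p)·(1-q)·π₁(B,Y)
= 0.4·0.6·4 + 0.4·0.4·7 + 0.6·0.6·1 + 0.6·0.4·6
= 3.88

E[P2] = 4.24 (similar calculation)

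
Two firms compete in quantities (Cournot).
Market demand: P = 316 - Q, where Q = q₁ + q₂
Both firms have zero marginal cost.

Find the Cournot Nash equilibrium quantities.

q₁* = q₂* = 105.33; P* = 105.33

Work:
Profit: π_i = P·q_i = (a - q_i - q_j)·q_i
FOC: ∂π_i/∂q_i = a - 2q_i - q_j = 0
Reaction function: q_i = (316 - q_j)/2
Symmetry: q* = 316/3 = 105.33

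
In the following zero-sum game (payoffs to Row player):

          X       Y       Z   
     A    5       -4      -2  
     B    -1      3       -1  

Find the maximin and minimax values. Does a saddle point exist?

Maximin = -1, Minimax = -1, Saddle: True

Work:
Row minimums: [-4, -1] → maximin = -1
Column maximums: [5, 3, -1] → minimax = -1
Saddle point exists! Game value = -1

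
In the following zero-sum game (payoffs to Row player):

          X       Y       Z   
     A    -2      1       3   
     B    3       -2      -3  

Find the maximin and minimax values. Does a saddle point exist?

Maximin = -2, Minimax = 1, Saddle: False

Work:
Row minimums: [-2, -3] → maximin = -2
Column maximums: [3, 1, 3] → minimax = 1
No saddle point (maximin ≠ minimax). Mixed strategy needed.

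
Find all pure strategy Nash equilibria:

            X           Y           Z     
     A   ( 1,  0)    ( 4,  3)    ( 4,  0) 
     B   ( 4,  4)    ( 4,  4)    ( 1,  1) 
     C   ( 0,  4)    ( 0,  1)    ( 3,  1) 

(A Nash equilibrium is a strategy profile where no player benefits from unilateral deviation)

Nash equilibrium: (A, Y), (B, X), (B, Y)

Work:
Best responses:
  P1 vs X: payoffs [1, 4, 0] → best response B (payoff 4)
  P1 vs Y: payoffs [4, 4, 0] → best response A/B (payoff 4)
  P1 vs Z: payoffs [4, 1, 3] → best response A (payoff 4)
  P2 vs A: payoffs [0, 3, 0] → best response Y (payoff 3)
  P2 vs B: payoffs [4, 4, 1] → best response X/Y (payoff 4)
  P2 vs C: payoffs [4, 1, 1] → best response X (payoff 4)
Mutual best responses: (A,Y), (B,X), (B,Y) → Nash equilibria.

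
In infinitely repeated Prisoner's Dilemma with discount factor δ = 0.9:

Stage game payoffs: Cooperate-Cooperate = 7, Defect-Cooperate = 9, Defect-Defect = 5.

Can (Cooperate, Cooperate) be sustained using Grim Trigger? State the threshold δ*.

δ* = 0.5; since δ = 0.9 ≥ 0.5, cooperation can be sustained

Work:
For Grim Trigger:
Cooperate forever: 7/(1-δ)
Defect then punished: 9 + 5·δ/(1-δ)
Need: 7/(1-δ) ≥ 9 + 5·δ/(1-δ)
Solving: δ ≥ (T-R)/(T-P) = (9-7)/(9-5) = 0.5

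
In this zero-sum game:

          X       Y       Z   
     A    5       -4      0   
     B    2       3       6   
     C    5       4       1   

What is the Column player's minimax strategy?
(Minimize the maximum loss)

Column should play Y, value = 4

Work:
Column player minimizes Row's maximum payoff:
Column X: max payoff to Row = 5
Column Y: max payoff to Row = 4
Column Z: max payoff to Row = 6
Minimum is 4, achieved by column Y.
Minimax strategy: Y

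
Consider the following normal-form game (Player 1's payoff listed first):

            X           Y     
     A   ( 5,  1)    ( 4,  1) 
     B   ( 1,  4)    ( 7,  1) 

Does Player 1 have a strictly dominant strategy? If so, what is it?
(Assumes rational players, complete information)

No strictly dominant strategy exists for Player 1

Work:
A strategy strictly dominates another if it gives a strictly higher payoff against every opponent action. Compare each pair of P1's strategies column-by-column:
  A vs B: [5 vs 1, 4 vs 7] → A does not strictly dominate B (column Y: 4 ≤ 7)
  B vs A: [1 vs 5, 7 vs 4] → B does not strictly dominate A (column X: 1 ≤ 5)
No single strategy strictly dominates all others → no strictly dominant strategy.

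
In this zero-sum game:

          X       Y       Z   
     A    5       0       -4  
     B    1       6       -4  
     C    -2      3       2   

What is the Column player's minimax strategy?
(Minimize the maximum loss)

Column should play Z, value = 2

Work:
Column player minimizes Row's maximum payoff:
Column X: max payoff to Row = 5
Column Y: max payoff to Row = 6
Column Z: max payoff to Row = 2
Minimum is 2, achieved by column Z.
Minimax strategy: Z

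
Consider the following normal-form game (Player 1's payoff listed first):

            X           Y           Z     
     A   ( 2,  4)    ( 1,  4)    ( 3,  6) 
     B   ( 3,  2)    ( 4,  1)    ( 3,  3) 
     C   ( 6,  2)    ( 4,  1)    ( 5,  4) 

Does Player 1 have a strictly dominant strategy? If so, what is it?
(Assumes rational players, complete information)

No strictly dominant strategy exists for Player 1

Work:
A strategy strictly dominates another if it gives a strictly higher payoff against every opponent action. Compare each pair of P1's strategies column-by-column:
  A vs B: [2 vs 3, 1 vs 4, 3 vs 3] → A does not strictly dominate B (column X: 2 ≤ 3)
  A vs C: [2 vs 6, 1 vs 4, 3 vs 5] → A does not strictly dominate C (column X: 2 ≤ 6)
  B vs A: [3 vs 2, 4 vs 1, 3 vs 3] → B does not strictly dominate A (column Z: 3 ≤ 3)
  B vs C: [3 vs 6, 4 vs 4, 3 vs 5] → B does not strictly dominate C (column X: 3 ≤ 6)
  C vs A: [6 vs 2, 4 vs 1, 5 vs 3] → C strictly dominates A
  C vs B: [6 vs 3, 4 vs 4, 5 vs 3] → C does not strictly dominate B (column Y: 4 ≤ 4)
No single strategy strictly dominates all others → no strictly dominant strategy.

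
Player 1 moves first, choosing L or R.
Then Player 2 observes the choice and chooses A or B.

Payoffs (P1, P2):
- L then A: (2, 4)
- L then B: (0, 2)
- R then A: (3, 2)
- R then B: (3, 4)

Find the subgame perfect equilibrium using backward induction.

P1 plays R, P2 plays A after L and B after R; Payoff (3, 4)

Work:
Backward induction:
After L: P2 chooses A → P1 gets 2
After R: P2 chooses B → P1 gets 3
P1 chooses R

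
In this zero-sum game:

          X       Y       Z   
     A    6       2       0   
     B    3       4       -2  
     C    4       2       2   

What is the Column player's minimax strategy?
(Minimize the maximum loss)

Column should play Z, value = 2

Work:
Column player minimizes Row's maximum payoff:
Column X: max payoff to Row = 6
Column Y: max payoff to Row = 4
Column Z: max payoff to Row = 2
Minimum is 2, achieved by column Z.
Minimax strategy: Z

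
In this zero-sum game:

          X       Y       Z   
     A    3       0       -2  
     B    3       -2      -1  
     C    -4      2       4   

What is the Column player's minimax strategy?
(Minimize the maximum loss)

Column should play Y, value = 2

Work:
Column player minimizes Row's maximum payoff:
Column X: max payoff to Row = 3
Column Y: max payoff to Row = 2
Column Z: max payoff to Row = 4
Minimum is 2, achieved by column Y.
Minimax strategy: Y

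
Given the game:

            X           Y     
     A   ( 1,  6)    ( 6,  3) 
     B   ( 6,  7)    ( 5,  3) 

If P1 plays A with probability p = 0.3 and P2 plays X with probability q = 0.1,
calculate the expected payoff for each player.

E[P1] = 5.22, E[P2] = 3.37

Work:
E[P1] = p·q·π₁(A,X) + p·(1-q)·π₁(A,Y) + (1-p)·q·π₁(B,X) + (1-p)·(1-q)·π₁(B,Y)
= 0.3·0.1·1 + 0.3·0.9·6 + 0.7·0.1·6 + 0.7·0.9·5
= 5.22

E[P2] = 3.37 (similar calculation)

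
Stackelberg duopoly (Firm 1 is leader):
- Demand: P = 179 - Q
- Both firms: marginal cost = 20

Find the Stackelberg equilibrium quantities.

q₁* (leader) = 79.5, q₂* (follower) = 39.75

Work:
Follower's reaction: q₂ = (a - c - q₁)/2
Leader substitutes: π₁ = q₁·(a - q₁ - (a-c-q₁)/2 - c)
FOC: q₁* = (179 - 20)/2 = 79.50
Then: q₂* = (179 - 20 - 79.5)/2 = 39.75
Leader has first-mover advantage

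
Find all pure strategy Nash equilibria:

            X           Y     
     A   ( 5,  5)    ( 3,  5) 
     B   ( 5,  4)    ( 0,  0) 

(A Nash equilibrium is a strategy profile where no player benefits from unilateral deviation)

Nash equilibrium: (A, X), (A, Y), (B, X)

Work:
Best responses:
  P1 vs X: payoffs [5, 5] → best response A/B (payoff 5)
  P1 vs Y: payoffs [3, 0] → best response A (payoff 3)
  P2 vs A: payoffs [5, 5] → best response X/Y (payoff 5)
  P2 vs B: payoffs [4, 0] → best response X (payoff 4)
Mutual best responses: (A,X), (A,Y), (B,X) → Nash equilibria.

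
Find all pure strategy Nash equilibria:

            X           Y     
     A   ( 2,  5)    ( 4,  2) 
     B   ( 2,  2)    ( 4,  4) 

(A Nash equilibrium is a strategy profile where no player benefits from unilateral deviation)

Nash equilibrium: (A, X), (B, Y)

Work:
Best responses:
  P1 vs X: payoffs [2, 2] → best response A/B (payoff 2)
  P1 vs Y: payoffs [4, 4] → best response A/B (payoff 4)
  P2 vs A: payoffs [5, 2] → best response X (payoff 5)
  P2 vs B: payoffs [2, 4] → best response Y (payoff 4)
Mutual best responses: (A,X), (B,Y) → Nash equilibria.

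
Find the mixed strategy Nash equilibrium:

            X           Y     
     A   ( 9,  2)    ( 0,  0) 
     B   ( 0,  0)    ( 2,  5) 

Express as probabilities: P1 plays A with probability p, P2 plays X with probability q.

p = 0.7143, q = 0.1818

Work:
Find probabilities that make opponent indifferent:
P2 chooses q to make P1 indifferent between A and B
P1 chooses p to make P2 indifferent between X and Y
Mixed NE: P1 plays (A: 0.7143, B: 0.2857), P2 plays (X: 0.1818, Y: 0.8182)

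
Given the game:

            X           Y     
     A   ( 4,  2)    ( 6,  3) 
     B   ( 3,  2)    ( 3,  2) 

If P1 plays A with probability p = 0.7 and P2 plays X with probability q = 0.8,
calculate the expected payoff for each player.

E[P1] = 3.98, E[P2] = 2.14

Work:
E[P1] = p·q·π₁(A,X) + p·(1-q)·π₁(A,Y) + (1-p)·q·π₁(B,X) + (1-p)·(1-q)·π₁(B,Y)
= 0.7·0.8·4 + 0.7·0.2·6 + 0.3·0.8·3 + 0.3·0.2·3
= 3.98

E[P2] = 2.14 (similar calculation)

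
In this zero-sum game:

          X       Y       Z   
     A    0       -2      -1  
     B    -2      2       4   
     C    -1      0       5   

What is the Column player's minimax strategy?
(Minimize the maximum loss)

Column should play X, value = 0

Work:
Column player minimizes Row's maximum payoff:
Column X: max payoff to Row = 0
Column Y: max payoff to Row = 2
Column Z: max payoff to Row = 5
Minimum is 0, achieved by column X.
Minimax strategy: X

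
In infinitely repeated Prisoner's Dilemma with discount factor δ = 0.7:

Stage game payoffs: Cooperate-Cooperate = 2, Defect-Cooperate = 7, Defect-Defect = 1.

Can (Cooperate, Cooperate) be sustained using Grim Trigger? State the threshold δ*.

δ* = 0.8333; since δ = 0.7 < 0.8333, cooperation cannot be sustained

Work:
For Grim Trigger:
Cooperate forever: 2/(1-δ)
Defect then punished: 7 + 1·δ/(1-δ)
Need: 2/(1-δ) ≥ 7 + 1·δ/(1-δ)
Solving: δ ≥ (T-R)/(T-P) = (7-2)/(7-1) = 0.8333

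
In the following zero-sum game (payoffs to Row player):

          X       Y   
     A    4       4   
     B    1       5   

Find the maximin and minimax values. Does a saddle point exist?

Maximin = 4, Minimax = 4, Saddle: True

Work:
Row minimums: [4, 1] → maximin = 4
Column maximums: [4, 5] → minimax = 4
Saddle point exists! Game value = 4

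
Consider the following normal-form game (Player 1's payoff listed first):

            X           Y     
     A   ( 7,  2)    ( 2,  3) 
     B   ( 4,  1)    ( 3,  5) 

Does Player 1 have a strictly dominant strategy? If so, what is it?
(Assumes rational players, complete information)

No strictly dominant strategy exists for Player 1

Work:
A strategy strictly dominates another if it gives a strictly higher payoff against every opponent action. Compare each pair of P1's strategies column-by-column:
  A vs B: [7 vs 4, 2 vs 3] → A does not strictly dominate B (column Y: 2 ≤ 3)
  B vs A: [4 vs 7, 3 vs 2] → B does not strictly dominate A (column X: 4 ≤ 7)
No single strategy strictly dominates all others → no strictly dominant strategy.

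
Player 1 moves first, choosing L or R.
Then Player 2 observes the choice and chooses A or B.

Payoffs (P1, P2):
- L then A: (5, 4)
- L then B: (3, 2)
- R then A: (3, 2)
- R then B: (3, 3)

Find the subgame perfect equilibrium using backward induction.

P1 plays L, P2 plays A after L and B after R; Payoff (5, 4)

Work:
Backward induction:
After L: P2 chooses A → P1 gets 5
After R: P2 chooses B → P1 gets 3
P1 chooses L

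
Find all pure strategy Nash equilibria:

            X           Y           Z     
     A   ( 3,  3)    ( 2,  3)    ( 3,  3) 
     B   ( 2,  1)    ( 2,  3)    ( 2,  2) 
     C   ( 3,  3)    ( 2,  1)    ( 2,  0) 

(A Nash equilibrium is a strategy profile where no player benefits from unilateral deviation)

Nash equilibrium: (A, X), (A, Y), (A, Z), (B, Y), (C, X)

Work:
Best responses:
  P1 vs X: payoffs [3, 2, 3] → best response A/C (payoff 3)
  P1 vs Y: payoffs [2, 2, 2] → best response A/B/C (payoff 2)
  P1 vs Z: payoffs [3, 2, 2] → best response A (payoff 3)
  P2 vs A: payoffs [3, 3, 3] → best response X/Y/Z (payoff 3)
  P2 vs B: payoffs [1, 3, 2] → best response Y (payoff 3)
  P2 vs C: payoffs [3, 1, 0] → best response X (payoff 3)
Mutual best responses: (A,X), (A,Y), (A,Z), (B,Y), (C,X) → Nash equilibria.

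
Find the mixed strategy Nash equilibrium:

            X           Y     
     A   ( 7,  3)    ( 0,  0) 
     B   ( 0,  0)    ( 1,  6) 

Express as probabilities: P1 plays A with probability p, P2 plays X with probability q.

p = 0.6667, q = 0.125

Work:
Find probabilities that make opponent indifferent:
P2 chooses q to make P1 indifferent between A and B
P1 chooses p to make P2 indifferent between X and Y
Mixed NE: P1 plays (A: 0.6667, B: 0.3333), P2 plays (X: 0.125, Y: 0.875)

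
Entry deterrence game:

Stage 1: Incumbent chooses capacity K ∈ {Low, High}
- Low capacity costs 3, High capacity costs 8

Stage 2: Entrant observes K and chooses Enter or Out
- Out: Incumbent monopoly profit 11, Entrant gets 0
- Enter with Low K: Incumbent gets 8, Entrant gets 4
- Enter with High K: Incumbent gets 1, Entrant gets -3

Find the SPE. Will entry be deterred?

SPE: (Low, Enter|Low, Out|High); Entry not deterred. Incumbent net profit = 5, Entrant gets 4

Work:
After Low K: Entrant enters (4 > 0)
After High K: Entrant stays out (-3 < 0)
Incumbent: Low → 8−3=5, High → 11−8=3
Incumbent chooses Low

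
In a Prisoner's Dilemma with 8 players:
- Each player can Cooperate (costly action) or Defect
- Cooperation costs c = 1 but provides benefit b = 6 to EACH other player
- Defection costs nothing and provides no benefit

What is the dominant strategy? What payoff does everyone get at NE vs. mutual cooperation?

Dominant: Defect; NE payoff = 0; Coop payoff = 41

Work:
Defect dominates (saves cost c = 1, benefit to others is external)
NE: All defect → everyone gets 0
If all cooperate: each receives (7)×6 - 1 = 41
Social dilemma: 41 > 0 but NE gives 0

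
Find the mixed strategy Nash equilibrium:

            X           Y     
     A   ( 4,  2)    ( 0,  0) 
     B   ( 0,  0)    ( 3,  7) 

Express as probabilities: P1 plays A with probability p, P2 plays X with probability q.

p = 0.7778, q = 0.4286

Work:
Find probabilities that make opponent indifferent:
P2 chooses q to make P1 indifferent between A and B
P1 chooses p to make P2 indifferent between X and Y
Mixed NE: P1 plays (A: 0.7778, B: 0.2222), P2 plays (X: 0.4286, Y: 0.5714)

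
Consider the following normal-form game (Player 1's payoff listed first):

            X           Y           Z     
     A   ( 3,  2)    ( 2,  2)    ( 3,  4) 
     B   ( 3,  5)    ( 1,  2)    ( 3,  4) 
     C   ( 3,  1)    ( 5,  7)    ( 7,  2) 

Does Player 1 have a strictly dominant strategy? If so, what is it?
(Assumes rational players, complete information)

No strictly dominant strategy exists for Player 1

Work:
A strategy strictly dominates another if it gives a strictly higher payoff against every opponent action. Compare each pair of P1's strategies column-by-column:
  A vs B: [3 vs 3, 2 vs 1, 3 vs 3] → A does not strictly dominate B (column X: 3 ≤ 3)
  A vs C: [3 vs 3, 2 vs 5, 3 vs 7] → A does not strictly dominate C (column X: 3 ≤ 3)
  B vs A: [3 vs 3, 1 vs 2, 3 vs 3] → B does not strictly dominate A (column X: 3 ≤ 3)
  B vs C: [3 vs 3, 1 vs 5, 3 vs 7] → B does not strictly dominate C (column X: 3 ≤ 3)
  C vs A: [3 vs 3, 5 vs 2, 7 vs 3] → C does not strictly dominate A (column X: 3 ≤ 3)
  C vs B: [3 vs 3, 5 vs 1, 7 vs 3] → C does not strictly dominate B (column X: 3 ≤ 3)
No single strategy strictly dominates all others → no strictly dominant strategy.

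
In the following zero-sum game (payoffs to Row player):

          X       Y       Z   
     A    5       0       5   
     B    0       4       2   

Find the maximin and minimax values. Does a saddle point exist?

Maximin = 0, Minimax = 4, Saddle: False

Work:
Row minimums: [0, 0] → maximin = 0
Column maximums: [5, 4, 5] → minimax = 4
No saddle point (maximin ≠ minimax). Mixed strategy needed.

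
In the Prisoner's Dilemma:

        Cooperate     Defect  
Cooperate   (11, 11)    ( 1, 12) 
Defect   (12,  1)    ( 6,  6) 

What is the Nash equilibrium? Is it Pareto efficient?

(Defect, Defect) is NE; not Pareto efficient

Work:
Defect dominates Cooperate for both players:
If P2 cooperates: Defect (12) > Cooperate (11)
If P2 defects: Defect (6) > Cooperate (1)
NE: (Defect, Defect) with payoff (6, 6)
But (Cooperate, Cooperate) = (11, 11) Pareto dominates (6, 6)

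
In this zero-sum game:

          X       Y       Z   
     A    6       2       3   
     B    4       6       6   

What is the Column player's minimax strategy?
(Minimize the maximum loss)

Column should play X or Y or Z (all achieve the minimum), value = 6

Work:
Column player minimizes Row's maximum payoff:
Column X: max payoff to Row = 6
Column Y: max payoff to Row = 6
Column Z: max payoff to Row = 6
Minimum is 6, achieved by columns X, Y, Z (tied).
Each of X or Y or Z is a minimax strategy.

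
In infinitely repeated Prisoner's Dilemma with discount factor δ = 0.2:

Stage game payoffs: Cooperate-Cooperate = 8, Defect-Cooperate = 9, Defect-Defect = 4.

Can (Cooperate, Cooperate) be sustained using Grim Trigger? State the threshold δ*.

δ* = 0.2; since δ = 0.2 ≥ 0.2, cooperation can be sustained

Work:
For Grim Trigger:
Cooperate forever: 8/(1-δ)
Defect then punished: 9 + 4·δ/(1-δ)
Need: 8/(1-δ) ≥ 9 + 4·δ/(1-δ)
Solving: δ ≥ (T-R)/(T-P) = (9-8)/(9-4) = 0.2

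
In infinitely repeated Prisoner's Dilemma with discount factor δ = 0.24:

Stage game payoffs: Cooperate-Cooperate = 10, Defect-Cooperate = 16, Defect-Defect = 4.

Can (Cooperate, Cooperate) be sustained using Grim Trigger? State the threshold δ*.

δ* = 0.5; since δ = 0.24 < 0.5, cooperation cannot be sustained

Work:
For Grim Trigger:
Cooperate forever: 10/(1-δ)
Defect then punished: 16 + 4·δ/(1-δ)
Need: 10/(1-δ) ≥ 16 + 4·δ/(1-δ)
Solving: δ ≥ (T-R)/(T-P) = (16-10)/(16-4) = 0.5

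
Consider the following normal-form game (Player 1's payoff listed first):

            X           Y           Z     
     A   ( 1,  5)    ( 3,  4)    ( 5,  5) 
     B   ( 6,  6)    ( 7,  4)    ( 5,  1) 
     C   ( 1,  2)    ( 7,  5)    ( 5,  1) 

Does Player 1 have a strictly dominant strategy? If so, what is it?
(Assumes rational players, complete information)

No strictly dominant strategy exists for Player 1

Work:
A strategy strictly dominates another if it gives a strictly higher payoff against every opponent action. Compare each pair of P1's strategies column-by-column:
  A vs B: [1 vs 6, 3 vs 7, 5 vs 5] → A does not strictly dominate B (column X: 1 ≤ 6)
  A vs C: [1 vs 1, 3 vs 7, 5 vs 5] → A does not strictly dominate C (column X: 1 ≤ 1)
  B vs A: [6 vs 1, 7 vs 3, 5 vs 5] → B does not strictly dominate A (column Z: 5 ≤ 5)
  B vs C: [6 vs 1, 7 vs 7, 5 vs 5] → B does not strictly dominate C (column Y: 7 ≤ 7)
  C vs A: [1 vs 1, 7 vs 3, 5 vs 5] → C does not strictly dominate A (column X: 1 ≤ 1)
  C vs B: [1 vs 6, 7 vs 7, 5 vs 5] → C does not strictly dominate B (column X: 1 ≤ 6)
No single strategy strictly dominates all others → no strictly dominant strategy.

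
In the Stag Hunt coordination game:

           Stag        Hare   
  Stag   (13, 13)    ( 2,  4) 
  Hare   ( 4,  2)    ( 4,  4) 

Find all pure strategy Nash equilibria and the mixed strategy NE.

Pure NE: (Stag, Stag) and (Hare, Hare); Mixed NE: p = 0.1818, q = 0.1818

Work:
Check pure NE:
(Stag, Stag): (13, 13) - no unilateral deviation beneficial
(Hare, Hare): (4, 4) - no unilateral deviation beneficial
Mixed NE: P1 plays Stag with p = 0.1818, P2 plays Stag with q = 0.1818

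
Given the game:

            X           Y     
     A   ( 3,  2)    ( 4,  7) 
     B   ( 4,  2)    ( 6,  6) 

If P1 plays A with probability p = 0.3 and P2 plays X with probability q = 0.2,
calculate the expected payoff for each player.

E[P1] = 5.06, E[P2] = 5.44

Work:
E[P1] = p·q·π₁(A,X) + p·(1-q)·π₁(A,Y) + (1-p)·q·π₁(B,X) + (1-p)·(1-q)·π₁(B,Y)
= 0.3·0.2·3 + 0.3·0.8·4 + 0.7·0.2·4 + 0.7·0.8·6
= 5.06

E[P2] = 5.44 (similar calculation)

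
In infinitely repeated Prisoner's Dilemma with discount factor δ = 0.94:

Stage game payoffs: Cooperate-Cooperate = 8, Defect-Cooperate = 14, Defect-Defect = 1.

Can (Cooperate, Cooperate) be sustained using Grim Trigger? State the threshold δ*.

δ* = 0.4615; since δ = 0.94 ≥ 0.4615, cooperation can be sustained

Work:
For Grim Trigger:
Cooperate forever: 8/(1-δ)
Defect then punished: 14 + 1·δ/(1-δ)
Need: 8/(1-δ) ≥ 14 + 1·δ/(1-δ)
Solving: δ ≥ (T-R)/(T-P) = (14-8)/(14-1) = 0.4615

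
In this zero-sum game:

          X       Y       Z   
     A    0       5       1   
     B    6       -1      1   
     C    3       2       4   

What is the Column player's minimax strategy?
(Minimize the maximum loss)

Column should play Z, value = 4

Work:
Column player minimizes Row's maximum payoff:
Column X: max payoff to Row = 6
Column Y: max payoff to Row = 5
Column Z: max payoff to Row = 4
Minimum is 4, achieved by column Z.
Minimax strategy: Z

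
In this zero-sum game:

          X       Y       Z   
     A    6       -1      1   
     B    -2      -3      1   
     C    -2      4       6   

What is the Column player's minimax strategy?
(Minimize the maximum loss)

Column should play Y, value = 4

Work:
Column player minimizes Row's maximum payoff:
Column X: max payoff to Row = 6
Column Y: max payoff to Row = 4
Column Z: max payoff to Row = 6
Minimum is 4, achieved by column Y.
Minimax strategy: Y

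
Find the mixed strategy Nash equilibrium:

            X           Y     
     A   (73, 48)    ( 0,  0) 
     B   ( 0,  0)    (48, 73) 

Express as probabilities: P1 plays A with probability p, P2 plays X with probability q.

p = 0.6033, q = 0.3967

Work:
Find probabilities that make opponent indifferent:
P2 chooses q to make P1 indifferent between A and B
P1 chooses p to make P2 indifferent between X and Y
Mixed NE: P1 plays (A: 0.6033, B: 0.3967), P2 plays (X: 0.3967, Y: 0.6033)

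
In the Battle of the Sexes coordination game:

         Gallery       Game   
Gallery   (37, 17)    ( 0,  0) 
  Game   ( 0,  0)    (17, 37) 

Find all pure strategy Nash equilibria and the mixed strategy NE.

Pure NE: (Gallery, Gallery) and (Game, Game); Mixed NE: p = 0.6852, q = 0.3148

Work:
Check pure NE:
(Gallery, Gallery): (37, 17) - no unilateral deviation beneficial
(Game, Game): (17, 37) - no unilateral deviation beneficial
Mixed NE: P1 plays Gallery with p = 0.6852, P2 plays Gallery with q = 0.3148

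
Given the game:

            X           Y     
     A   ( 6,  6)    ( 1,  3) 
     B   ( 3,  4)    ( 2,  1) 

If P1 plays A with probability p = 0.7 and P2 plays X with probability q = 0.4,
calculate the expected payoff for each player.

E[P1] = 2.82, E[P2] = 3.6

Work:
E[P1] = p·q·π₁(A,X) + p·(1-q)·π₁(A,Y) + (1-p)·q·π₁(B,X) + (1-p)·(1-q)·π₁(B,Y)
= 0.7·0.4·6 + 0.7·0.6·1 + 0.3·0.4·3 + 0.3·0.6·2
= 2.82

E[P2] = 3.6 (similar calculation)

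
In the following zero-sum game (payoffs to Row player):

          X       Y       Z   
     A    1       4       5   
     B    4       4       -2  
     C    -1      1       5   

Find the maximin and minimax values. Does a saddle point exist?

Maximin = 1, Minimax = 4, Saddle: False

Work:
Row minimums: [1, -2, -1] → maximin = 1
Column maximums: [4, 4, 5] → minimax = 4
No saddle point (maximin ≠ minimax). Mixed strategy needed.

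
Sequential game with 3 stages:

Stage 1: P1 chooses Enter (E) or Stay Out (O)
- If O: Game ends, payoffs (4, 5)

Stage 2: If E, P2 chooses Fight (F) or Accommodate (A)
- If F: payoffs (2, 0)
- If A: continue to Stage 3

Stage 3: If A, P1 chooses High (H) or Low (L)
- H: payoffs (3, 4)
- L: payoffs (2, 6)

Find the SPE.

SPE: (O, A, H); Outcome (4, 5)

Work:
Stage 3: P1 chooses H (3 vs 2)
Stage 2: P2: F->0, A->4 (anticipating H). Choose A
Stage 1: P1: O->4, E->3 (anticipating A, H). Choose O
SPE path: O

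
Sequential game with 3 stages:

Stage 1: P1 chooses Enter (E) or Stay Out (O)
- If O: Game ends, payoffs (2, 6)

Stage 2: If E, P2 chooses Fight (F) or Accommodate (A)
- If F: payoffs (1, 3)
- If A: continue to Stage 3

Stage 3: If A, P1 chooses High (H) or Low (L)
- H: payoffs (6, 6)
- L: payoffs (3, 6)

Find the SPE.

SPE: (E, A, H); Outcome (6, 6)

Work:
Stage 3: P1 chooses H (6 vs 3)
Stage 2: P2: F->3, A->6 (anticipating H). Choose A
Stage 1: P1: O->2, E->6 (anticipating A, H). Choose E
SPE path: E -> A -> H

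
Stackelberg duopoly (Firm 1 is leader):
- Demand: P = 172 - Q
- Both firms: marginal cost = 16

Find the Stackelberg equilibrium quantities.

q₁* (leader) = 78.0, q₂* (follower) = 39.0

Work:
Follower's reaction: q₂ = (a - c - q₁)/2
Leader substitutes: π₁ = q₁·(a - q₁ - (a-c-q₁)/2 - c)
FOC: q₁* = (172 - 16)/2 = 78.00
Then: q₂* = (172 - 16 - 78.0)/2 = 39.00
Leader has first-mover advantage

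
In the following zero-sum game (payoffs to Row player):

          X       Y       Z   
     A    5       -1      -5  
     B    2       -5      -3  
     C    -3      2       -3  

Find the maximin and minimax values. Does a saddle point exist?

Maximin = -3, Minimax = -3, Saddle: True

Work:
Row minimums: [-5, -5, -3] → maximin = -3
Column maximums: [5, 2, -3] → minimax = -3
Saddle point exists! Game value = -3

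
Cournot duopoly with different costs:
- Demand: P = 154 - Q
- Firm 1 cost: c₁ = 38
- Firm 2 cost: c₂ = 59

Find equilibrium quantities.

q₁* = 45.67, q₂* = 24.67

Work:
Reaction: q₁ = (154 - 38 - q₂)/2
Reaction: q₂ = (154 - 59 - q₁)/2
Solve simultaneously:
q₁* = (154 - 2×38 + 59)/3 = 45.67
q₂* = (154 - 2×59 + 38)/3 = 24.67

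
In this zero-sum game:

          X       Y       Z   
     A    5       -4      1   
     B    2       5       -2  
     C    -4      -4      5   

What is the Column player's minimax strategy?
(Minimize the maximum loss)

Column should play X or Y or Z (all achieve the minimum), value = 5

Work:
Column player minimizes Row's maximum payoff:
Column X: max payoff to Row = 5
Column Y: max payoff to Row = 5
Column Z: max payoff to Row = 5
Minimum is 5, achieved by columns X, Y, Z (tied).
Each of X or Y or Z is a minimax strategy.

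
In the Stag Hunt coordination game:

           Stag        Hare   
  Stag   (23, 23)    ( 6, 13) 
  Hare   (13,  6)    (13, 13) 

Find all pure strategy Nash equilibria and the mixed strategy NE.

Pure NE: (Stag, Stag) and (Hare, Hare); Mixed NE: p = 0.4118, q = 0.4118

Work:
Check pure NE:
(Stag, Stag): (23, 23) - no unilateral deviation beneficial
(Hare, Hare): (13, 13) - no unilateral deviation beneficial
Mixed NE: P1 plays Stag with p = 0.4118, P2 plays Stag with q = 0.4118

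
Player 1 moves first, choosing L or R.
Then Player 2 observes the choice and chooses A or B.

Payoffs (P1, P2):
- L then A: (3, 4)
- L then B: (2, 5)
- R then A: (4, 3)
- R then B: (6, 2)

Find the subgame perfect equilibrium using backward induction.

P1 plays R, P2 plays B after L and A after R; Payoff (4, 3)

Work:
Backward induction:
After L: P2 chooses B → P1 gets 2
After R: P2 chooses A → P1 gets 4
P1 chooses R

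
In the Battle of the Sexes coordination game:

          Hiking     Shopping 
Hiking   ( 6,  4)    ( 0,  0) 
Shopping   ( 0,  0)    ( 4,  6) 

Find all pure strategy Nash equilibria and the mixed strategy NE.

Pure NE: (Hiking, Hiking) and (Shopping, Shopping); Mixed NE: p = 0.6, q = 0.4

Work:
Check pure NE:
(Hiking, Hiking): (6, 4) - no unilateral deviation beneficial
(Shopping, Shopping): (4, 6) - no unilateral deviation beneficial
Mixed NE: P1 plays Hiking with p = 0.6, P2 plays Hiking with q = 0.4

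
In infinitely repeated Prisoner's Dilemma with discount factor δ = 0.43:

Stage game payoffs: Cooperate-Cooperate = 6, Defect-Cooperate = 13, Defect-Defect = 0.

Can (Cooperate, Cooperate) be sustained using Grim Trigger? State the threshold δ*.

δ* = 0.5385; since δ = 0.43 < 0.5385, cooperation cannot be sustained

Work:
For Grim Trigger:
Cooperate forever: 6/(1-δ)
Defect then punished: 13 + 0·δ/(1-δ)
Need: 6/(1-δ) ≥ 13 + 0·δ/(1-δ)
Solving: δ ≥ (T-R)/(T-P) = (13-6)/(13-0) = 0.5385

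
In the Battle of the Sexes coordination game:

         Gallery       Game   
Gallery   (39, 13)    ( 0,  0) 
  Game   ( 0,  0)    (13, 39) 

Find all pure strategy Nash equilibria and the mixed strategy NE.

Pure NE: (Gallery, Gallery) and (Game, Game); Mixed NE: p = 0.75, q = 0.25

Work:
Check pure NE:
(Gallery, Gallery): (39, 13) - no unilateral deviation beneficial
(Game, Game): (13, 39) - no unilateral deviation beneficial
Mixed NE: P1 plays Gallery with p = 0.75, P2 plays Gallery with q = 0.25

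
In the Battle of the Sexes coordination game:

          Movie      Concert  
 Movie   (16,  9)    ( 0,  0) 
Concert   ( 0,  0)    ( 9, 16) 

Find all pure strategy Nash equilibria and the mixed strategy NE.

Pure NE: (Movie, Movie) and (Concert, Concert); Mixed NE: p = 0.64, q = 0.36

Work:
Check pure NE:
(Movie, Movie): (16, 9) - no unilateral deviation beneficial
(Concert, Concert): (9, 16) - no unilateral deviation beneficial
Mixed NE: P1 plays Movie with p = 0.64, P2 plays Movie with q = 0.36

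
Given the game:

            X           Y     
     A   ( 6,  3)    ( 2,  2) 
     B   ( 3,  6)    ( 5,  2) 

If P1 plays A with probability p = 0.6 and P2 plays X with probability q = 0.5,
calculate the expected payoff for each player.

E[P1] = 4.0, E[P2] = 3.1

Work:
E[P1] = p·q·π₁(A,X) + p·(1-q)·π₁(A,Y) + (1-p)·q·π₁(B,X) + (1-p)·(1-q)·π₁(B,Y)
= 0.6·0.5·6 + 0.6·0.5·2 + 0.4·0.5·3 + 0.4·0.5·5
= 4.0

E[P2] = 3.1 (similar calculation)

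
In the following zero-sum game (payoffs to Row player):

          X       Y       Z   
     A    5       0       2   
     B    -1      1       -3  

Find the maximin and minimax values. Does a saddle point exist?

Maximin = 0, Minimax = 1, Saddle: False

Work:
Row minimums: [0, -3] → maximin = 0
Column maximums: [5, 1, 2] → minimax = 1
No saddle point (maximin ≠ minimax). Mixed strategy needed.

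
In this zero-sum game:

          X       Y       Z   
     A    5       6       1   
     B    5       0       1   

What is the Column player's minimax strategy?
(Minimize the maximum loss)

Column should play Z, value = 1

Work:
Column player minimizes Row's maximum payoff:
Column X: max payoff to Row = 5
Column Y: max payoff to Row = 6
Column Z: max payoff to Row = 1
Minimum is 1, achieved by column Z.
Minimax strategy: Z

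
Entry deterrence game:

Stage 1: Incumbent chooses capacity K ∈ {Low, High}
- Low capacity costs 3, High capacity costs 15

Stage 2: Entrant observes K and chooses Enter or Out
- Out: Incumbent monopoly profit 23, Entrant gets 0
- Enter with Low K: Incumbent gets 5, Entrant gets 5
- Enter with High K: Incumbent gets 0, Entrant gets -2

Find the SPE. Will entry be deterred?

SPE: (High, Enter|Low, Out|High); Entry deterred. Incumbent net profit = 8

Work:
After Low K: Entrant enters (5 > 0)
After High K: Entrant stays out (-2 < 0)
Incumbent: Low → 5−3=2, High → 23−15=8
Incumbent chooses High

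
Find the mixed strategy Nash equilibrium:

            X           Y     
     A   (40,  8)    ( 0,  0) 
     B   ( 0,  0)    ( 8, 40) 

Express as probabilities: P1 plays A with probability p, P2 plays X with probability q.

p = 0.8333, q = 0.1667

Work:
Find probabilities that make opponent indifferent:
P2 chooses q to make P1 indifferent between A and B
P1 chooses p to make P2 indifferent between X and Y
Mixed NE: P1 plays (A: 0.8333, B: 0.1667), P2 plays (X: 0.1667, Y: 0.8333)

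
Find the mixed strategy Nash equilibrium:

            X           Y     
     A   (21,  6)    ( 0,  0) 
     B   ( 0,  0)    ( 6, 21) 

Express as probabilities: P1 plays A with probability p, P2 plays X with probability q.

p = 0.7778, q = 0.2222

Work:
Find probabilities that make opponent indifferent:
P2 chooses q to make P1 indifferent between A and B
P1 chooses p to make P2 indifferent between X and Y
Mixed NE: P1 plays (A: 0.7778, B: 0.2222), P2 plays (X: 0.2222, Y: 0.7778)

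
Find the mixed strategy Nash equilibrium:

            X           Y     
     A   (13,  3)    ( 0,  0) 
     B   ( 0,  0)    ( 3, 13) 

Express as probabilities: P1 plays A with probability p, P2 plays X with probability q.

p = 0.8125, q = 0.1875

Work:
Find probabilities that make opponent indifferent:
P2 chooses q to make P1 indifferent between A and B
P1 chooses p to make P2 indifferent between X and Y
Mixed NE: P1 plays (A: 0.8125, B: 0.1875), P2 plays (X: 0.1875, Y: 0.8125)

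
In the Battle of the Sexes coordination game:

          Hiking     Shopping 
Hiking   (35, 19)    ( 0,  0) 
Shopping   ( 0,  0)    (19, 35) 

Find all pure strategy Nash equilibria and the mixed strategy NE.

Pure NE: (Hiking, Hiking) and (Shopping, Shopping); Mixed NE: p = 0.6481, q = 0.3519

Work:
Check pure NE:
(Hiking, Hiking): (35, 19) - no unilateral deviation beneficial
(Shopping, Shopping): (19, 35) - no unilateral deviation beneficial
Mixed NE: P1 plays Hiking with p = 0.6481, P2 plays Hiking with q = 0.3519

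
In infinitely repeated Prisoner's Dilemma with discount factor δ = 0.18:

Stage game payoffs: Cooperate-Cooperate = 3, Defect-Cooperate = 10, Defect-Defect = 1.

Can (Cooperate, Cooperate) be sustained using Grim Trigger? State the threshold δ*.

δ* = 0.7778; since δ = 0.18 < 0.7778, cooperation cannot be sustained

Work:
For Grim Trigger:
Cooperate forever: 3/(1-δ)
Defect then punished: 10 + 1·δ/(1-δ)
Need: 3/(1-δ) ≥ 10 + 1·δ/(1-δ)
Solving: δ ≥ (T-R)/(T-P) = (10-3)/(10-1) = 0.7778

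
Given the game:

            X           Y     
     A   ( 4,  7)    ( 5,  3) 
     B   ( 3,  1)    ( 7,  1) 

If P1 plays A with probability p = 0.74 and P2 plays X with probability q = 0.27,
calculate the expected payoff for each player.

E[P1] = 5.0394, E[P2] = 3.2792

Work:
E[P1] = p·q·π₁(A,X) + p·(1-q)·π₁(A,Y) + (1-p)·q·π₁(B,X) + (1-p)·(1-q)·π₁(B,Y)
= 0.74·0.27·4 + 0.74·0.73·5 + 0.26·0.27·3 + 0.26·0.73·7
= 5.0394

E[P2] = 3.2792 (similar calculation)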